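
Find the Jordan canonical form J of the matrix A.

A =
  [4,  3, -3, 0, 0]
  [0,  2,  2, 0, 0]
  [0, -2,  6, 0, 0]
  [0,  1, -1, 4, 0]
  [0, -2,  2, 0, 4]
J_2(4) ⊕ J_1(4) ⊕ J_1(4) ⊕ J_1(4)

The characteristic polynomial is
  det(x·I − A) = x^5 - 20*x^4 + 160*x^3 - 640*x^2 + 1280*x - 1024 = (x - 4)^5

Eigenvalues and multiplicities (the geometric multiplicity of λ is n − rank(A − λI), which equals the number of Jordan blocks for λ):
  λ = 4: algebraic multiplicity = 5, geometric multiplicity = 4

Determining the block sizes for each eigenvalue:
  λ = 4: 4 blocks summing to 5 forces exactly one block of size 2 and the rest size 1 → block sizes [2, 1, 1, 1]

Assembling the blocks gives a Jordan form
J =
  [4, 1, 0, 0, 0]
  [0, 4, 0, 0, 0]
  [0, 0, 4, 0, 0]
  [0, 0, 0, 4, 0]
  [0, 0, 0, 0, 4]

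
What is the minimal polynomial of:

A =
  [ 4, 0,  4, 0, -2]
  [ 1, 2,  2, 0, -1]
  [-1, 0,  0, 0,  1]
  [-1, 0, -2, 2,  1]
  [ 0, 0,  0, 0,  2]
x^2 - 4*x + 4

The characteristic polynomial is χ_A(x) = (x - 2)^5, so the eigenvalues are known. The minimal polynomial is
  m_A(x) = Π_λ (x − λ)^{k_λ}
where k_λ is the size of the *largest* Jordan block for λ (equivalently, the smallest k with (A − λI)^k v = 0 for every generalised eigenvector v of λ).

  λ = 2: largest Jordan block has size 2, contributing (x − 2)^2

So m_A(x) = (x - 2)^2 = x^2 - 4*x + 4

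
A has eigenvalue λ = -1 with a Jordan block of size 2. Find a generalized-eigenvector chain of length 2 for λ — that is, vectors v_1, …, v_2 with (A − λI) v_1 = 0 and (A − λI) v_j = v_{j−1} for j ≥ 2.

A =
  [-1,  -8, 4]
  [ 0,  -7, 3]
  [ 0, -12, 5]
A Jordan chain for λ = -1 of length 2:
v_1 = (-8, -6, -12)ᵀ
v_2 = (0, 1, 0)ᵀ

Let N = A − (-1)·I. We want v_2 with N^2 v_2 = 0 but N^1 v_2 ≠ 0; then v_{j-1} := N · v_j for j = 2, …, 2.

Pick v_2 = (0, 1, 0)ᵀ.
Then v_1 = N · v_2 = (-8, -6, -12)ᵀ.

Sanity check: (A − (-1)·I) v_1 = (0, 0, 0)ᵀ = 0. ✓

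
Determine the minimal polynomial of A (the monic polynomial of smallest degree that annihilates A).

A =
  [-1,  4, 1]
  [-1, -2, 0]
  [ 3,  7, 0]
x^3 + 3*x^2 + 3*x + 1

The characteristic polynomial is χ_A(x) = (x + 1)^3, so the eigenvalues are known. The minimal polynomial is
  m_A(x) = Π_λ (x − λ)^{k_λ}
where k_λ is the size of the *largest* Jordan block for λ (equivalently, the smallest k with (A − λI)^k v = 0 for every generalised eigenvector v of λ).

  λ = -1: largest Jordan block has size 3, contributing (x + 1)^3

So m_A(x) = (x + 1)^3 = x^3 + 3*x^2 + 3*x + 1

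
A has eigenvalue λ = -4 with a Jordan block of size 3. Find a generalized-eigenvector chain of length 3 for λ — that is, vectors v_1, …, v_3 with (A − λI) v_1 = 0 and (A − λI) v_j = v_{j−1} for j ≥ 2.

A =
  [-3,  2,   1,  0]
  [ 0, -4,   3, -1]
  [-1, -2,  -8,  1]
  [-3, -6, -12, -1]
A Jordan chain for λ = -4 of length 3:
v_1 = (3, 0, -3, -9)ᵀ
v_2 = (1, 3, -4, -12)ᵀ
v_3 = (0, 0, 1, 0)ᵀ

Let N = A − (-4)·I. We want v_3 with N^3 v_3 = 0 but N^2 v_3 ≠ 0; then v_{j-1} := N · v_j for j = 3, …, 2.

Pick v_3 = (0, 0, 1, 0)ᵀ.
Then v_2 = N · v_3 = (1, 3, -4, -12)ᵀ.
Then v_1 = N · v_2 = (3, 0, -3, -9)ᵀ.

Sanity check: (A − (-4)·I) v_1 = (0, 0, 0, 0)ᵀ = 0. ✓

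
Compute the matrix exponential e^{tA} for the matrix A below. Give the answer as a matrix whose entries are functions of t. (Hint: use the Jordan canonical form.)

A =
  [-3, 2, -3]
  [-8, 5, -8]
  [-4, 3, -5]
e^{tA} =
  [-2*t*exp(-t) + exp(-t), -t^2*exp(-t)/2 + 2*t*exp(-t), t^2*exp(-t) - 3*t*exp(-t)]
  [-8*t*exp(-t), -2*t^2*exp(-t) + 6*t*exp(-t) + exp(-t), 4*t^2*exp(-t) - 8*t*exp(-t)]
  [-4*t*exp(-t), -t^2*exp(-t) + 3*t*exp(-t), 2*t^2*exp(-t) - 4*t*exp(-t) + exp(-t)]

Strategy: write A = P · J · P⁻¹ where J is a Jordan canonical form, so e^{tA} = P · e^{tJ} · P⁻¹, and e^{tJ} can be computed block-by-block.

A has Jordan form
J =
  [-1,  1,  0]
  [ 0, -1,  1]
  [ 0,  0, -1]
(up to reordering of blocks).

Per-block formulas:
  For a 3×3 Jordan block J_3(-1): exp(t · J_3(-1)) = e^(-1t)·(I + t·N + (t^2/2)·N^2), where N is the 3×3 nilpotent shift.

After assembling e^{tJ} and conjugating by P, we get:

e^{tA} =
  [-2*t*exp(-t) + exp(-t), -t^2*exp(-t)/2 + 2*t*exp(-t), t^2*exp(-t) - 3*t*exp(-t)]
  [-8*t*exp(-t), -2*t^2*exp(-t) + 6*t*exp(-t) + exp(-t), 4*t^2*exp(-t) - 8*t*exp(-t)]
  [-4*t*exp(-t), -t^2*exp(-t) + 3*t*exp(-t), 2*t^2*exp(-t) - 4*t*exp(-t) + exp(-t)]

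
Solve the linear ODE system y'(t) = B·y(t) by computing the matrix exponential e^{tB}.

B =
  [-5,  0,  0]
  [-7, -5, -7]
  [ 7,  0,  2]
e^{tB} =
  [exp(-5*t), 0, 0]
  [-exp(2*t) + exp(-5*t), exp(-5*t), -exp(2*t) + exp(-5*t)]
  [exp(2*t) - exp(-5*t), 0, exp(2*t)]

Strategy: write B = P · J · P⁻¹ where J is a Jordan canonical form, so e^{tB} = P · e^{tJ} · P⁻¹, and e^{tJ} can be computed block-by-block.

B has Jordan form
J =
  [-5,  0, 0]
  [ 0, -5, 0]
  [ 0,  0, 2]
(up to reordering of blocks).

Per-block formulas:
  For a 1×1 block at λ = -5: exp(t · [-5]) = [e^(-5t)].
  For a 1×1 block at λ = 2: exp(t · [2]) = [e^(2t)].

After assembling e^{tJ} and conjugating by P, we get:

e^{tB} =
  [exp(-5*t), 0, 0]
  [-exp(2*t) + exp(-5*t), exp(-5*t), -exp(2*t) + exp(-5*t)]
  [exp(2*t) - exp(-5*t), 0, exp(2*t)]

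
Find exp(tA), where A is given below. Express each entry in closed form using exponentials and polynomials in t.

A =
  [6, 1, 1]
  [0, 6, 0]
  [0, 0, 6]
e^{tA} =
  [exp(6*t), t*exp(6*t), t*exp(6*t)]
  [0, exp(6*t), 0]
  [0, 0, exp(6*t)]

Strategy: write A = P · J · P⁻¹ where J is a Jordan canonical form, so e^{tA} = P · e^{tJ} · P⁻¹, and e^{tJ} can be computed block-by-block.

A has Jordan form
J =
  [6, 1, 0]
  [0, 6, 0]
  [0, 0, 6]
(up to reordering of blocks).

Per-block formulas:
  For a 2×2 Jordan block J_2(6): exp(t · J_2(6)) = e^(6t)·(I + t·N), where N is the 2×2 nilpotent shift.
  For a 1×1 block at λ = 6: exp(t · [6]) = [e^(6t)].

After assembling e^{tJ} and conjugating by P, we get:

e^{tA} =
  [exp(6*t), t*exp(6*t), t*exp(6*t)]
  [0, exp(6*t), 0]
  [0, 0, exp(6*t)]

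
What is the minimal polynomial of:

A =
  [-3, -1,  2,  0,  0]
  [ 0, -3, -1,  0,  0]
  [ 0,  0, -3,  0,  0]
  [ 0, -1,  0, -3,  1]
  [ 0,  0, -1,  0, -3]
x^3 + 9*x^2 + 27*x + 27

The characteristic polynomial is χ_A(x) = (x + 3)^5, so the eigenvalues are known. The minimal polynomial is
  m_A(x) = Π_λ (x − λ)^{k_λ}
where k_λ is the size of the *largest* Jordan block for λ (equivalently, the smallest k with (A − λI)^k v = 0 for every generalised eigenvector v of λ).

  λ = -3: largest Jordan block has size 3, contributing (x + 3)^3

So m_A(x) = (x + 3)^3 = x^3 + 9*x^2 + 27*x + 27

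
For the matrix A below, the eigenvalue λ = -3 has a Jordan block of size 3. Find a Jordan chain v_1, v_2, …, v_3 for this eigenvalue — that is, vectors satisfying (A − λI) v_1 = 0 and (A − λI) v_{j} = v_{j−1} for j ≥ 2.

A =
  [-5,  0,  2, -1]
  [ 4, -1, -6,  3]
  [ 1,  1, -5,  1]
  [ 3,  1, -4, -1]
A Jordan chain for λ = -3 of length 3:
v_1 = (3, 3, 3, 0)ᵀ
v_2 = (-2, 4, 1, 3)ᵀ
v_3 = (1, 0, 0, 0)ᵀ

Let N = A − (-3)·I. We want v_3 with N^3 v_3 = 0 but N^2 v_3 ≠ 0; then v_{j-1} := N · v_j for j = 3, …, 2.

Pick v_3 = (1, 0, 0, 0)ᵀ.
Then v_2 = N · v_3 = (-2, 4, 1, 3)ᵀ.
Then v_1 = N · v_2 = (3, 3, 3, 0)ᵀ.

Sanity check: (A − (-3)·I) v_1 = (0, 0, 0, 0)ᵀ = 0. ✓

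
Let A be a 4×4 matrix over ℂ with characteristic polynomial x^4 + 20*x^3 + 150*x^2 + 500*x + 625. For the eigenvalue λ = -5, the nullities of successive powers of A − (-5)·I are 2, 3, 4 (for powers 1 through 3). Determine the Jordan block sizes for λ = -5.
Block sizes for λ = -5: [3, 1]

From the dimensions of kernels of powers, the number of Jordan blocks of size at least j is d_j − d_{j−1} where d_j = dim ker(N^j) (with d_0 = 0). Computing the differences gives [2, 1, 1].
The number of blocks of size exactly k is (#blocks of size ≥ k) − (#blocks of size ≥ k + 1), so the partition is: 1 block(s) of size 1, 1 block(s) of size 3.
In nonincreasing order the block sizes are [3, 1].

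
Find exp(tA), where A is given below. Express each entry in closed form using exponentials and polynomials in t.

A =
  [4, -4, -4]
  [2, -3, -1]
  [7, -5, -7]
e^{tA} =
  [6*t*exp(-2*t) + exp(-2*t), -4*t*exp(-2*t), -4*t*exp(-2*t)]
  [3*t^2*exp(-2*t)/2 + 2*t*exp(-2*t), -t^2*exp(-2*t) - t*exp(-2*t) + exp(-2*t), -t^2*exp(-2*t) - t*exp(-2*t)]
  [-3*t^2*exp(-2*t)/2 + 7*t*exp(-2*t), t^2*exp(-2*t) - 5*t*exp(-2*t), t^2*exp(-2*t) - 5*t*exp(-2*t) + exp(-2*t)]

Strategy: write A = P · J · P⁻¹ where J is a Jordan canonical form, so e^{tA} = P · e^{tJ} · P⁻¹, and e^{tJ} can be computed block-by-block.

A has Jordan form
J =
  [-2,  1,  0]
  [ 0, -2,  1]
  [ 0,  0, -2]
(up to reordering of blocks).

Per-block formulas:
  For a 3×3 Jordan block J_3(-2): exp(t · J_3(-2)) = e^(-2t)·(I + t·N + (t^2/2)·N^2), where N is the 3×3 nilpotent shift.

After assembling e^{tJ} and conjugating by P, we get:

e^{tA} =
  [6*t*exp(-2*t) + exp(-2*t), -4*t*exp(-2*t), -4*t*exp(-2*t)]
  [3*t^2*exp(-2*t)/2 + 2*t*exp(-2*t), -t^2*exp(-2*t) - t*exp(-2*t) + exp(-2*t), -t^2*exp(-2*t) - t*exp(-2*t)]
  [-3*t^2*exp(-2*t)/2 + 7*t*exp(-2*t), t^2*exp(-2*t) - 5*t*exp(-2*t), t^2*exp(-2*t) - 5*t*exp(-2*t) + exp(-2*t)]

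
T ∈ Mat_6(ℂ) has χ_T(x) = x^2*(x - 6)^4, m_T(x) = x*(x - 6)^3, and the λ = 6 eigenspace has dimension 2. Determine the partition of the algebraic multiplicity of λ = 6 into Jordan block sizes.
Block sizes for λ = 6: [3, 1]

Step 1 — from the characteristic polynomial, algebraic multiplicity of λ = 6 is 4. From dim ker(T − (6)·I) = 2, there are exactly 2 Jordan blocks for λ = 6.
Step 2 — from the minimal polynomial, the factor (x − 6)^3 tells us the largest block for λ = 6 has size 3.
Step 3 — with total size 4, 2 blocks, and largest block 3, the block sizes (in nonincreasing order) are [3, 1].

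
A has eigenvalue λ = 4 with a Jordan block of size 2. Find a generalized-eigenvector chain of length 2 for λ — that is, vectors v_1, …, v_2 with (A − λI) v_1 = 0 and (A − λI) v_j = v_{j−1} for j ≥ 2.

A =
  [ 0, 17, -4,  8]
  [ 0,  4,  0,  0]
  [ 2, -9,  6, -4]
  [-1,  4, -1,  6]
A Jordan chain for λ = 4 of length 2:
v_1 = (-4, 0, 2, -1)ᵀ
v_2 = (1, 0, 0, 0)ᵀ

Let N = A − (4)·I. We want v_2 with N^2 v_2 = 0 but N^1 v_2 ≠ 0; then v_{j-1} := N · v_j for j = 2, …, 2.

Pick v_2 = (1, 0, 0, 0)ᵀ.
Then v_1 = N · v_2 = (-4, 0, 2, -1)ᵀ.

Sanity check: (A − (4)·I) v_1 = (0, 0, 0, 0)ᵀ = 0. ✓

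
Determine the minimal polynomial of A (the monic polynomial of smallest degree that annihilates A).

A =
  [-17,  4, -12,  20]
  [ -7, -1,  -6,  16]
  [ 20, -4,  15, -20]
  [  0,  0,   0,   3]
x^3 + 3*x^2 - 9*x - 27

The characteristic polynomial is χ_A(x) = (x - 3)^2*(x + 3)^2, so the eigenvalues are known. The minimal polynomial is
  m_A(x) = Π_λ (x − λ)^{k_λ}
where k_λ is the size of the *largest* Jordan block for λ (equivalently, the smallest k with (A − λI)^k v = 0 for every generalised eigenvector v of λ).

  λ = -3: largest Jordan block has size 2, contributing (x + 3)^2
  λ = 3: largest Jordan block has size 1, contributing (x − 3)

So m_A(x) = (x - 3)*(x + 3)^2 = x^3 + 3*x^2 - 9*x - 27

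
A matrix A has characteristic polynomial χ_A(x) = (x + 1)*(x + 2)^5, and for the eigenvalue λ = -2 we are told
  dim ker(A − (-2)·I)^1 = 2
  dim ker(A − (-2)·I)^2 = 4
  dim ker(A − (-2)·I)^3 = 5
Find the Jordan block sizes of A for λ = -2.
Block sizes for λ = -2: [3, 2]

From the dimensions of kernels of powers, the number of Jordan blocks of size at least j is d_j − d_{j−1} where d_j = dim ker(N^j) (with d_0 = 0). Computing the differences gives [2, 2, 1].
The number of blocks of size exactly k is (#blocks of size ≥ k) − (#blocks of size ≥ k + 1), so the partition is: 1 block(s) of size 2, 1 block(s) of size 3.
In nonincreasing order the block sizes are [3, 2].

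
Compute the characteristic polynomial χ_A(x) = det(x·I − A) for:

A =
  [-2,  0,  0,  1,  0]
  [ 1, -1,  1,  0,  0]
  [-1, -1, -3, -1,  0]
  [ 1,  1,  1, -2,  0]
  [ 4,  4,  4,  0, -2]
x^5 + 10*x^4 + 40*x^3 + 80*x^2 + 80*x + 32

Expanding det(x·I − A) (e.g. by cofactor expansion or by noting that A is similar to its Jordan form J, which has the same characteristic polynomial as A) gives
  χ_A(x) = x^5 + 10*x^4 + 40*x^3 + 80*x^2 + 80*x + 32
which factors as (x + 2)^5. The eigenvalues (with algebraic multiplicities) are λ = -2 with multiplicity 5.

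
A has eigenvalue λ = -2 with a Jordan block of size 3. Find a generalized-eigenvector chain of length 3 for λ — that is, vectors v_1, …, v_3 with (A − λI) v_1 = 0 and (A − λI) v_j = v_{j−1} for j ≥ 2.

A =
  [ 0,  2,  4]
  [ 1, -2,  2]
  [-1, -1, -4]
A Jordan chain for λ = -2 of length 3:
v_1 = (2, 0, -1)ᵀ
v_2 = (2, 1, -1)ᵀ
v_3 = (1, 0, 0)ᵀ

Let N = A − (-2)·I. We want v_3 with N^3 v_3 = 0 but N^2 v_3 ≠ 0; then v_{j-1} := N · v_j for j = 3, …, 2.

Pick v_3 = (1, 0, 0)ᵀ.
Then v_2 = N · v_3 = (2, 1, -1)ᵀ.
Then v_1 = N · v_2 = (2, 0, -1)ᵀ.

Sanity check: (A − (-2)·I) v_1 = (0, 0, 0)ᵀ = 0. ✓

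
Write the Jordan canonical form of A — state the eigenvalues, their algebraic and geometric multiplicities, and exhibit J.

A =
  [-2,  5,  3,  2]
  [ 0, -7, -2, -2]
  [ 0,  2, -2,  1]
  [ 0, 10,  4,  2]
J_1(-3) ⊕ J_3(-2)

The characteristic polynomial is
  det(x·I − A) = x^4 + 9*x^3 + 30*x^2 + 44*x + 24 = (x + 2)^3*(x + 3)

Eigenvalues and multiplicities (the geometric multiplicity of λ is n − rank(A − λI), which equals the number of Jordan blocks for λ):
  λ = -3: algebraic multiplicity = 1, geometric multiplicity = 1
  λ = -2: algebraic multiplicity = 3, geometric multiplicity = 1

Determining the block sizes for each eigenvalue:
  λ = -3: one block (gm = 1), so the single block has size am = 1 → block sizes [1]
  λ = -2: one block (gm = 1), so the single block has size am = 3 → block sizes [3]

Assembling the blocks gives a Jordan form
J =
  [-3,  0,  0,  0]
  [ 0, -2,  1,  0]
  [ 0,  0, -2,  1]
  [ 0,  0,  0, -2]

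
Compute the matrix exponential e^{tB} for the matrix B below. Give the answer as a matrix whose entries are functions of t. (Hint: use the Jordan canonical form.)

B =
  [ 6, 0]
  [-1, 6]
e^{tB} =
  [exp(6*t), 0]
  [-t*exp(6*t), exp(6*t)]

Strategy: write B = P · J · P⁻¹ where J is a Jordan canonical form, so e^{tB} = P · e^{tJ} · P⁻¹, and e^{tJ} can be computed block-by-block.

B has Jordan form
J =
  [6, 1]
  [0, 6]
(up to reordering of blocks).

Per-block formulas:
  For a 2×2 Jordan block J_2(6): exp(t · J_2(6)) = e^(6t)·(I + t·N), where N is the 2×2 nilpotent shift.

After assembling e^{tJ} and conjugating by P, we get:

e^{tB} =
  [exp(6*t), 0]
  [-t*exp(6*t), exp(6*t)]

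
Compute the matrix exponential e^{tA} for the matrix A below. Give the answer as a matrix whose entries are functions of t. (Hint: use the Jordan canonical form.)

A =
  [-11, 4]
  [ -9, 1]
e^{tA} =
  [-6*t*exp(-5*t) + exp(-5*t), 4*t*exp(-5*t)]
  [-9*t*exp(-5*t), 6*t*exp(-5*t) + exp(-5*t)]

Strategy: write A = P · J · P⁻¹ where J is a Jordan canonical form, so e^{tA} = P · e^{tJ} · P⁻¹, and e^{tJ} can be computed block-by-block.

A has Jordan form
J =
  [-5,  1]
  [ 0, -5]
(up to reordering of blocks).

Per-block formulas:
  For a 2×2 Jordan block J_2(-5): exp(t · J_2(-5)) = e^(-5t)·(I + t·N), where N is the 2×2 nilpotent shift.

After assembling e^{tJ} and conjugating by P, we get:

e^{tA} =
  [-6*t*exp(-5*t) + exp(-5*t), 4*t*exp(-5*t)]
  [-9*t*exp(-5*t), 6*t*exp(-5*t) + exp(-5*t)]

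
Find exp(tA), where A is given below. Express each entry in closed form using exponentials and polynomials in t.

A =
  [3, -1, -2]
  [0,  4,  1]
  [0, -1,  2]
e^{tA} =
  [exp(3*t), t^2*exp(3*t)/2 - t*exp(3*t), t^2*exp(3*t)/2 - 2*t*exp(3*t)]
  [0, t*exp(3*t) + exp(3*t), t*exp(3*t)]
  [0, -t*exp(3*t), -t*exp(3*t) + exp(3*t)]

Strategy: write A = P · J · P⁻¹ where J is a Jordan canonical form, so e^{tA} = P · e^{tJ} · P⁻¹, and e^{tJ} can be computed block-by-block.

A has Jordan form
J =
  [3, 1, 0]
  [0, 3, 1]
  [0, 0, 3]
(up to reordering of blocks).

Per-block formulas:
  For a 3×3 Jordan block J_3(3): exp(t · J_3(3)) = e^(3t)·(I + t·N + (t^2/2)·N^2), where N is the 3×3 nilpotent shift.

After assembling e^{tJ} and conjugating by P, we get:

e^{tA} =
  [exp(3*t), t^2*exp(3*t)/2 - t*exp(3*t), t^2*exp(3*t)/2 - 2*t*exp(3*t)]
  [0, t*exp(3*t) + exp(3*t), t*exp(3*t)]
  [0, -t*exp(3*t), -t*exp(3*t) + exp(3*t)]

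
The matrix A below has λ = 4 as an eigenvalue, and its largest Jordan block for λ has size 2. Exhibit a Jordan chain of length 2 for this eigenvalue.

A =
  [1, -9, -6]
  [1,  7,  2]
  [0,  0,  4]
A Jordan chain for λ = 4 of length 2:
v_1 = (-3, 1, 0)ᵀ
v_2 = (1, 0, 0)ᵀ

Let N = A − (4)·I. We want v_2 with N^2 v_2 = 0 but N^1 v_2 ≠ 0; then v_{j-1} := N · v_j for j = 2, …, 2.

Pick v_2 = (1, 0, 0)ᵀ.
Then v_1 = N · v_2 = (-3, 1, 0)ᵀ.

Sanity check: (A − (4)·I) v_1 = (0, 0, 0)ᵀ = 0. ✓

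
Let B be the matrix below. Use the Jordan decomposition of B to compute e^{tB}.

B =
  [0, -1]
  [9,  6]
e^{tB} =
  [-3*t*exp(3*t) + exp(3*t), -t*exp(3*t)]
  [9*t*exp(3*t), 3*t*exp(3*t) + exp(3*t)]

Strategy: write B = P · J · P⁻¹ where J is a Jordan canonical form, so e^{tB} = P · e^{tJ} · P⁻¹, and e^{tJ} can be computed block-by-block.

B has Jordan form
J =
  [3, 1]
  [0, 3]
(up to reordering of blocks).

Per-block formulas:
  For a 2×2 Jordan block J_2(3): exp(t · J_2(3)) = e^(3t)·(I + t·N), where N is the 2×2 nilpotent shift.

After assembling e^{tJ} and conjugating by P, we get:

e^{tB} =
  [-3*t*exp(3*t) + exp(3*t), -t*exp(3*t)]
  [9*t*exp(3*t), 3*t*exp(3*t) + exp(3*t)]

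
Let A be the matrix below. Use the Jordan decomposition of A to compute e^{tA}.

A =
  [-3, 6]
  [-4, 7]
e^{tA} =
  [-2*exp(3*t) + 3*exp(t), 3*exp(3*t) - 3*exp(t)]
  [-2*exp(3*t) + 2*exp(t), 3*exp(3*t) - 2*exp(t)]

Strategy: write A = P · J · P⁻¹ where J is a Jordan canonical form, so e^{tA} = P · e^{tJ} · P⁻¹, and e^{tJ} can be computed block-by-block.

A has Jordan form
J =
  [1, 0]
  [0, 3]
(up to reordering of blocks).

Per-block formulas:
  For a 1×1 block at λ = 3: exp(t · [3]) = [e^(3t)].
  For a 1×1 block at λ = 1: exp(t · [1]) = [e^(1t)].

After assembling e^{tJ} and conjugating by P, we get:

e^{tA} =
  [-2*exp(3*t) + 3*exp(t), 3*exp(3*t) - 3*exp(t)]
  [-2*exp(3*t) + 2*exp(t), 3*exp(3*t) - 2*exp(t)]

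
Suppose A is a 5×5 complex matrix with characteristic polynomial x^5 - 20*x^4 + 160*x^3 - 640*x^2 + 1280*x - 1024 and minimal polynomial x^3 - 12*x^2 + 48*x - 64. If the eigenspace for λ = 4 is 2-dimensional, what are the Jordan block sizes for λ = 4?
Block sizes for λ = 4: [3, 2]

Step 1 — from the characteristic polynomial, algebraic multiplicity of λ = 4 is 5. From dim ker(A − (4)·I) = 2, there are exactly 2 Jordan blocks for λ = 4.
Step 2 — from the minimal polynomial, the factor (x − 4)^3 tells us the largest block for λ = 4 has size 3.
Step 3 — with total size 5, 2 blocks, and largest block 3, the block sizes (in nonincreasing order) are [3, 2].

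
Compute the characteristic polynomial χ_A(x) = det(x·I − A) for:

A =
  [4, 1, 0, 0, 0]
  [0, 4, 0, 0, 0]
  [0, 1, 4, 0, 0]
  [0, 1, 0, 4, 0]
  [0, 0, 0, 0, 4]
x^5 - 20*x^4 + 160*x^3 - 640*x^2 + 1280*x - 1024

Expanding det(x·I − A) (e.g. by cofactor expansion or by noting that A is similar to its Jordan form J, which has the same characteristic polynomial as A) gives
  χ_A(x) = x^5 - 20*x^4 + 160*x^3 - 640*x^2 + 1280*x - 1024
which factors as (x - 4)^5. The eigenvalues (with algebraic multiplicities) are λ = 4 with multiplicity 5.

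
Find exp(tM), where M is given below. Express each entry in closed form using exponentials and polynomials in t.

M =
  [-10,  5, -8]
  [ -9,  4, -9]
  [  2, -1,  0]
e^{tM} =
  [3*t^2*exp(-2*t)/2 - 8*t*exp(-2*t) + exp(-2*t), -t^2*exp(-2*t) + 5*t*exp(-2*t), 3*t^2*exp(-2*t)/2 - 8*t*exp(-2*t)]
  [-9*t*exp(-2*t), 6*t*exp(-2*t) + exp(-2*t), -9*t*exp(-2*t)]
  [-3*t^2*exp(-2*t)/2 + 2*t*exp(-2*t), t^2*exp(-2*t) - t*exp(-2*t), -3*t^2*exp(-2*t)/2 + 2*t*exp(-2*t) + exp(-2*t)]

Strategy: write M = P · J · P⁻¹ where J is a Jordan canonical form, so e^{tM} = P · e^{tJ} · P⁻¹, and e^{tJ} can be computed block-by-block.

M has Jordan form
J =
  [-2,  1,  0]
  [ 0, -2,  1]
  [ 0,  0, -2]
(up to reordering of blocks).

Per-block formulas:
  For a 3×3 Jordan block J_3(-2): exp(t · J_3(-2)) = e^(-2t)·(I + t·N + (t^2/2)·N^2), where N is the 3×3 nilpotent shift.

After assembling e^{tJ} and conjugating by P, we get:

e^{tM} =
  [3*t^2*exp(-2*t)/2 - 8*t*exp(-2*t) + exp(-2*t), -t^2*exp(-2*t) + 5*t*exp(-2*t), 3*t^2*exp(-2*t)/2 - 8*t*exp(-2*t)]
  [-9*t*exp(-2*t), 6*t*exp(-2*t) + exp(-2*t), -9*t*exp(-2*t)]
  [-3*t^2*exp(-2*t)/2 + 2*t*exp(-2*t), t^2*exp(-2*t) - t*exp(-2*t), -3*t^2*exp(-2*t)/2 + 2*t*exp(-2*t) + exp(-2*t)]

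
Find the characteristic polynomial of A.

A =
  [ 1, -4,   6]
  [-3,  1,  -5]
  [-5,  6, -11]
x^3 + 9*x^2 + 27*x + 27

Expanding det(x·I − A) (e.g. by cofactor expansion or by noting that A is similar to its Jordan form J, which has the same characteristic polynomial as A) gives
  χ_A(x) = x^3 + 9*x^2 + 27*x + 27
which factors as (x + 3)^3. The eigenvalues (with algebraic multiplicities) are λ = -3 with multiplicity 3.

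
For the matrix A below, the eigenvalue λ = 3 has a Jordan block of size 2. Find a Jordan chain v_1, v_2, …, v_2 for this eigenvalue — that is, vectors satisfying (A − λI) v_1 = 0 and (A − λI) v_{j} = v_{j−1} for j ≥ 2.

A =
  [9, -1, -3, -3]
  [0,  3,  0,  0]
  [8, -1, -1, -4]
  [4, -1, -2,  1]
A Jordan chain for λ = 3 of length 2:
v_1 = (6, 0, 8, 4)ᵀ
v_2 = (1, 0, 0, 0)ᵀ

Let N = A − (3)·I. We want v_2 with N^2 v_2 = 0 but N^1 v_2 ≠ 0; then v_{j-1} := N · v_j for j = 2, …, 2.

Pick v_2 = (1, 0, 0, 0)ᵀ.
Then v_1 = N · v_2 = (6, 0, 8, 4)ᵀ.

Sanity check: (A − (3)·I) v_1 = (0, 0, 0, 0)ᵀ = 0. ✓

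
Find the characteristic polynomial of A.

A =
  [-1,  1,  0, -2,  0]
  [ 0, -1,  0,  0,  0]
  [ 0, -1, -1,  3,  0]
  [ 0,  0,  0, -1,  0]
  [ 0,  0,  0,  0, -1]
x^5 + 5*x^4 + 10*x^3 + 10*x^2 + 5*x + 1

Expanding det(x·I − A) (e.g. by cofactor expansion or by noting that A is similar to its Jordan form J, which has the same characteristic polynomial as A) gives
  χ_A(x) = x^5 + 5*x^4 + 10*x^3 + 10*x^2 + 5*x + 1
which factors as (x + 1)^5. The eigenvalues (with algebraic multiplicities) are λ = -1 with multiplicity 5.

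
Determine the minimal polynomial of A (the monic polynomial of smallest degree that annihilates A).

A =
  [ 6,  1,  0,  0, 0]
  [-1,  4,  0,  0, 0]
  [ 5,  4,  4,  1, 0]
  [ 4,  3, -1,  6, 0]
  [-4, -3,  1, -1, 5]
x^2 - 10*x + 25

The characteristic polynomial is χ_A(x) = (x - 5)^5, so the eigenvalues are known. The minimal polynomial is
  m_A(x) = Π_λ (x − λ)^{k_λ}
where k_λ is the size of the *largest* Jordan block for λ (equivalently, the smallest k with (A − λI)^k v = 0 for every generalised eigenvector v of λ).

  λ = 5: largest Jordan block has size 2, contributing (x − 5)^2

So m_A(x) = (x - 5)^2 = x^2 - 10*x + 25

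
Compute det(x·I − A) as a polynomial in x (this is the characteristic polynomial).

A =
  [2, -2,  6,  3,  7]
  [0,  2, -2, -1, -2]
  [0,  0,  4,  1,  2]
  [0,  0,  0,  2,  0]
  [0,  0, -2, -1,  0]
x^5 - 10*x^4 + 40*x^3 - 80*x^2 + 80*x - 32

Expanding det(x·I − A) (e.g. by cofactor expansion or by noting that A is similar to its Jordan form J, which has the same characteristic polynomial as A) gives
  χ_A(x) = x^5 - 10*x^4 + 40*x^3 - 80*x^2 + 80*x - 32
which factors as (x - 2)^5. The eigenvalues (with algebraic multiplicities) are λ = 2 with multiplicity 5.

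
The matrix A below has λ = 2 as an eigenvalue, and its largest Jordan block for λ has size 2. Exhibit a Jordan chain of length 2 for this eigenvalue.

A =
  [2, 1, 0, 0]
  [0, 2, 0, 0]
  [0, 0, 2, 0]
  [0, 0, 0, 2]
A Jordan chain for λ = 2 of length 2:
v_1 = (1, 0, 0, 0)ᵀ
v_2 = (0, 1, 0, 0)ᵀ

Let N = A − (2)·I. We want v_2 with N^2 v_2 = 0 but N^1 v_2 ≠ 0; then v_{j-1} := N · v_j for j = 2, …, 2.

Pick v_2 = (0, 1, 0, 0)ᵀ.
Then v_1 = N · v_2 = (1, 0, 0, 0)ᵀ.

Sanity check: (A − (2)·I) v_1 = (0, 0, 0, 0)ᵀ = 0. ✓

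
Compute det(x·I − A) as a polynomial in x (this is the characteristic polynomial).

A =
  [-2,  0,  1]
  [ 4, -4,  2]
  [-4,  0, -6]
x^3 + 12*x^2 + 48*x + 64

Expanding det(x·I − A) (e.g. by cofactor expansion or by noting that A is similar to its Jordan form J, which has the same characteristic polynomial as A) gives
  χ_A(x) = x^3 + 12*x^2 + 48*x + 64
which factors as (x + 4)^3. The eigenvalues (with algebraic multiplicities) are λ = -4 with multiplicity 3.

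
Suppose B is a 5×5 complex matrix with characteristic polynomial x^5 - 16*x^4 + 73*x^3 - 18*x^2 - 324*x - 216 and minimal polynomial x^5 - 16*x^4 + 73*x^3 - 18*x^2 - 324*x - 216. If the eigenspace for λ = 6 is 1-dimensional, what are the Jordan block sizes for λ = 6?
Block sizes for λ = 6: [3]

Step 1 — from the characteristic polynomial, algebraic multiplicity of λ = 6 is 3. From dim ker(B − (6)·I) = 1, there are exactly 1 Jordan blocks for λ = 6.
Step 2 — from the minimal polynomial, the factor (x − 6)^3 tells us the largest block for λ = 6 has size 3.
Step 3 — with total size 3, 1 blocks, and largest block 3, the block sizes (in nonincreasing order) are [3].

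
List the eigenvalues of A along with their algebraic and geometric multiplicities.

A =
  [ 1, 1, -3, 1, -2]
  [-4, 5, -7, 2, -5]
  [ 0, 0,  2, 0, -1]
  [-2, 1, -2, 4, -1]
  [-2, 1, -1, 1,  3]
λ = 3: alg = 5, geom = 3

Step 1 — factor the characteristic polynomial to read off the algebraic multiplicities:
  χ_A(x) = (x - 3)^5

Step 2 — compute geometric multiplicities via the rank-nullity identity g(λ) = n − rank(A − λI):
  rank(A − (3)·I) = 2, so dim ker(A − (3)·I) = n − 2 = 3

Summary:
  λ = 3: algebraic multiplicity = 5, geometric multiplicity = 3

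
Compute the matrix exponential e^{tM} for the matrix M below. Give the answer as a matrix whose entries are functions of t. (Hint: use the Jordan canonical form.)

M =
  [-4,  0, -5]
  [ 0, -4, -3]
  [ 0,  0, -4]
e^{tM} =
  [exp(-4*t), 0, -5*t*exp(-4*t)]
  [0, exp(-4*t), -3*t*exp(-4*t)]
  [0, 0, exp(-4*t)]

Strategy: write M = P · J · P⁻¹ where J is a Jordan canonical form, so e^{tM} = P · e^{tJ} · P⁻¹, and e^{tJ} can be computed block-by-block.

M has Jordan form
J =
  [-4,  1,  0]
  [ 0, -4,  0]
  [ 0,  0, -4]
(up to reordering of blocks).

Per-block formulas:
  For a 1×1 block at λ = -4: exp(t · [-4]) = [e^(-4t)].
  For a 2×2 Jordan block J_2(-4): exp(t · J_2(-4)) = e^(-4t)·(I + t·N), where N is the 2×2 nilpotent shift.

After assembling e^{tJ} and conjugating by P, we get:

e^{tM} =
  [exp(-4*t), 0, -5*t*exp(-4*t)]
  [0, exp(-4*t), -3*t*exp(-4*t)]
  [0, 0, exp(-4*t)]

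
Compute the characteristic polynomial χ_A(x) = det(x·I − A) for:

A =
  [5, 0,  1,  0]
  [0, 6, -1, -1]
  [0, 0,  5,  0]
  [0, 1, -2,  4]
x^4 - 20*x^3 + 150*x^2 - 500*x + 625

Expanding det(x·I − A) (e.g. by cofactor expansion or by noting that A is similar to its Jordan form J, which has the same characteristic polynomial as A) gives
  χ_A(x) = x^4 - 20*x^3 + 150*x^2 - 500*x + 625
which factors as (x - 5)^4. The eigenvalues (with algebraic multiplicities) are λ = 5 with multiplicity 4.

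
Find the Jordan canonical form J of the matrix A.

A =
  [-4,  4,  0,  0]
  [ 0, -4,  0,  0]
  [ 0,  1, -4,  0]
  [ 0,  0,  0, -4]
J_2(-4) ⊕ J_1(-4) ⊕ J_1(-4)

The characteristic polynomial is
  det(x·I − A) = x^4 + 16*x^3 + 96*x^2 + 256*x + 256 = (x + 4)^4

Eigenvalues and multiplicities (the geometric multiplicity of λ is n − rank(A − λI), which equals the number of Jordan blocks for λ):
  λ = -4: algebraic multiplicity = 4, geometric multiplicity = 3

Determining the block sizes for each eigenvalue:
  λ = -4: 3 blocks summing to 4 forces exactly one block of size 2 and the rest size 1 → block sizes [2, 1, 1]

Assembling the blocks gives a Jordan form
J =
  [-4,  1,  0,  0]
  [ 0, -4,  0,  0]
  [ 0,  0, -4,  0]
  [ 0,  0,  0, -4]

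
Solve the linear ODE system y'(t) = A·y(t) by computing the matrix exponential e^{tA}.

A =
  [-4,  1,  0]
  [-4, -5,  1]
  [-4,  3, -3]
e^{tA} =
  [-2*t^2*exp(-4*t) + exp(-4*t), -t^2*exp(-4*t)/2 + t*exp(-4*t), t^2*exp(-4*t)/2]
  [-4*t*exp(-4*t), -t*exp(-4*t) + exp(-4*t), t*exp(-4*t)]
  [-8*t^2*exp(-4*t) - 4*t*exp(-4*t), -2*t^2*exp(-4*t) + 3*t*exp(-4*t), 2*t^2*exp(-4*t) + t*exp(-4*t) + exp(-4*t)]

Strategy: write A = P · J · P⁻¹ where J is a Jordan canonical form, so e^{tA} = P · e^{tJ} · P⁻¹, and e^{tJ} can be computed block-by-block.

A has Jordan form
J =
  [-4,  1,  0]
  [ 0, -4,  1]
  [ 0,  0, -4]
(up to reordering of blocks).

Per-block formulas:
  For a 3×3 Jordan block J_3(-4): exp(t · J_3(-4)) = e^(-4t)·(I + t·N + (t^2/2)·N^2), where N is the 3×3 nilpotent shift.

After assembling e^{tJ} and conjugating by P, we get:

e^{tA} =
  [-2*t^2*exp(-4*t) + exp(-4*t), -t^2*exp(-4*t)/2 + t*exp(-4*t), t^2*exp(-4*t)/2]
  [-4*t*exp(-4*t), -t*exp(-4*t) + exp(-4*t), t*exp(-4*t)]
  [-8*t^2*exp(-4*t) - 4*t*exp(-4*t), -2*t^2*exp(-4*t) + 3*t*exp(-4*t), 2*t^2*exp(-4*t) + t*exp(-4*t) + exp(-4*t)]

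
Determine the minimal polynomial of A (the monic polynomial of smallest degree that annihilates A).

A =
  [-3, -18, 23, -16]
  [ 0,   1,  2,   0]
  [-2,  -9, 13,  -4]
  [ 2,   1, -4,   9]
x^3 - 15*x^2 + 75*x - 125

The characteristic polynomial is χ_A(x) = (x - 5)^4, so the eigenvalues are known. The minimal polynomial is
  m_A(x) = Π_λ (x − λ)^{k_λ}
where k_λ is the size of the *largest* Jordan block for λ (equivalently, the smallest k with (A − λI)^k v = 0 for every generalised eigenvector v of λ).

  λ = 5: largest Jordan block has size 3, contributing (x − 5)^3

So m_A(x) = (x - 5)^3 = x^3 - 15*x^2 + 75*x - 125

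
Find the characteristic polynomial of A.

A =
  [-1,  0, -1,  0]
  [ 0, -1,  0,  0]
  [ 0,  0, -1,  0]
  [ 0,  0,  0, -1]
x^4 + 4*x^3 + 6*x^2 + 4*x + 1

Expanding det(x·I − A) (e.g. by cofactor expansion or by noting that A is similar to its Jordan form J, which has the same characteristic polynomial as A) gives
  χ_A(x) = x^4 + 4*x^3 + 6*x^2 + 4*x + 1
which factors as (x + 1)^4. The eigenvalues (with algebraic multiplicities) are λ = -1 with multiplicity 4.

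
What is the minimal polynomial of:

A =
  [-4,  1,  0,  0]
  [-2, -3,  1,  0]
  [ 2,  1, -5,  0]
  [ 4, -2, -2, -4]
x^3 + 12*x^2 + 48*x + 64

The characteristic polynomial is χ_A(x) = (x + 4)^4, so the eigenvalues are known. The minimal polynomial is
  m_A(x) = Π_λ (x − λ)^{k_λ}
where k_λ is the size of the *largest* Jordan block for λ (equivalently, the smallest k with (A − λI)^k v = 0 for every generalised eigenvector v of λ).

  λ = -4: largest Jordan block has size 3, contributing (x + 4)^3

So m_A(x) = (x + 4)^3 = x^3 + 12*x^2 + 48*x + 64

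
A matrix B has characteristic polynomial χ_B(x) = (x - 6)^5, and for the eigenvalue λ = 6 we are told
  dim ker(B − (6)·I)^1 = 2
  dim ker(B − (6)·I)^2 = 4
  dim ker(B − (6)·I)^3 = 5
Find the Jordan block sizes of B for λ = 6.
Block sizes for λ = 6: [3, 2]

From the dimensions of kernels of powers, the number of Jordan blocks of size at least j is d_j − d_{j−1} where d_j = dim ker(N^j) (with d_0 = 0). Computing the differences gives [2, 2, 1].
The number of blocks of size exactly k is (#blocks of size ≥ k) − (#blocks of size ≥ k + 1), so the partition is: 1 block(s) of size 2, 1 block(s) of size 3.
In nonincreasing order the block sizes are [3, 2].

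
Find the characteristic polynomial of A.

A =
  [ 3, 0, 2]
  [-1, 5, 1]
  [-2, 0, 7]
x^3 - 15*x^2 + 75*x - 125

Expanding det(x·I − A) (e.g. by cofactor expansion or by noting that A is similar to its Jordan form J, which has the same characteristic polynomial as A) gives
  χ_A(x) = x^3 - 15*x^2 + 75*x - 125
which factors as (x - 5)^3. The eigenvalues (with algebraic multiplicities) are λ = 5 with multiplicity 3.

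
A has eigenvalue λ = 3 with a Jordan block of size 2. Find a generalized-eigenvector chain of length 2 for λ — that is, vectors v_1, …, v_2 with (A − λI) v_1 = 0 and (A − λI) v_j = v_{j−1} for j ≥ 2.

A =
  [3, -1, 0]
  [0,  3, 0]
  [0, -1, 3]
A Jordan chain for λ = 3 of length 2:
v_1 = (-1, 0, -1)ᵀ
v_2 = (0, 1, 0)ᵀ

Let N = A − (3)·I. We want v_2 with N^2 v_2 = 0 but N^1 v_2 ≠ 0; then v_{j-1} := N · v_j for j = 2, …, 2.

Pick v_2 = (0, 1, 0)ᵀ.
Then v_1 = N · v_2 = (-1, 0, -1)ᵀ.

Sanity check: (A − (3)·I) v_1 = (0, 0, 0)ᵀ = 0. ✓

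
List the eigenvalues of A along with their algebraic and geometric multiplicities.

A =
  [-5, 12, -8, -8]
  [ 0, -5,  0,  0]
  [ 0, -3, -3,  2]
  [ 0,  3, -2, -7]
λ = -5: alg = 4, geom = 3

Step 1 — factor the characteristic polynomial to read off the algebraic multiplicities:
  χ_A(x) = (x + 5)^4

Step 2 — compute geometric multiplicities via the rank-nullity identity g(λ) = n − rank(A − λI):
  rank(A − (-5)·I) = 1, so dim ker(A − (-5)·I) = n − 1 = 3

Summary:
  λ = -5: algebraic multiplicity = 4, geometric multiplicity = 3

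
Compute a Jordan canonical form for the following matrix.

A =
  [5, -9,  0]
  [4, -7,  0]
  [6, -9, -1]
J_2(-1) ⊕ J_1(-1)

The characteristic polynomial is
  det(x·I − A) = x^3 + 3*x^2 + 3*x + 1 = (x + 1)^3

Eigenvalues and multiplicities (the geometric multiplicity of λ is n − rank(A − λI), which equals the number of Jordan blocks for λ):
  λ = -1: algebraic multiplicity = 3, geometric multiplicity = 2

Determining the block sizes for each eigenvalue:
  λ = -1: 2 blocks summing to 3 forces exactly one block of size 2 and the rest size 1 → block sizes [2, 1]

Assembling the blocks gives a Jordan form
J =
  [-1,  1,  0]
  [ 0, -1,  0]
  [ 0,  0, -1]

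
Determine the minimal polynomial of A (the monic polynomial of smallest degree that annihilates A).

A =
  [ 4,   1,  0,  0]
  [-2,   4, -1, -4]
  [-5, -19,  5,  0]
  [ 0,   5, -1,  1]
x^4 - 14*x^3 + 72*x^2 - 162*x + 135

The characteristic polynomial is χ_A(x) = (x - 5)*(x - 3)^3, so the eigenvalues are known. The minimal polynomial is
  m_A(x) = Π_λ (x − λ)^{k_λ}
where k_λ is the size of the *largest* Jordan block for λ (equivalently, the smallest k with (A − λI)^k v = 0 for every generalised eigenvector v of λ).

  λ = 3: largest Jordan block has size 3, contributing (x − 3)^3
  λ = 5: largest Jordan block has size 1, contributing (x − 5)

So m_A(x) = (x - 5)*(x - 3)^3 = x^4 - 14*x^3 + 72*x^2 - 162*x + 135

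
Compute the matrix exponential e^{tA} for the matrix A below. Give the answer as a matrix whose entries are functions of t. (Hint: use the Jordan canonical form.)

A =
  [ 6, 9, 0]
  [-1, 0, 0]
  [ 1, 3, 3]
e^{tA} =
  [3*t*exp(3*t) + exp(3*t), 9*t*exp(3*t), 0]
  [-t*exp(3*t), -3*t*exp(3*t) + exp(3*t), 0]
  [t*exp(3*t), 3*t*exp(3*t), exp(3*t)]

Strategy: write A = P · J · P⁻¹ where J is a Jordan canonical form, so e^{tA} = P · e^{tJ} · P⁻¹, and e^{tJ} can be computed block-by-block.

A has Jordan form
J =
  [3, 1, 0]
  [0, 3, 0]
  [0, 0, 3]
(up to reordering of blocks).

Per-block formulas:
  For a 1×1 block at λ = 3: exp(t · [3]) = [e^(3t)].
  For a 2×2 Jordan block J_2(3): exp(t · J_2(3)) = e^(3t)·(I + t·N), where N is the 2×2 nilpotent shift.

After assembling e^{tJ} and conjugating by P, we get:

e^{tA} =
  [3*t*exp(3*t) + exp(3*t), 9*t*exp(3*t), 0]
  [-t*exp(3*t), -3*t*exp(3*t) + exp(3*t), 0]
  [t*exp(3*t), 3*t*exp(3*t), exp(3*t)]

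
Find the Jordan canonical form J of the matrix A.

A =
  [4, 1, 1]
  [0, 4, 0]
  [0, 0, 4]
J_2(4) ⊕ J_1(4)

The characteristic polynomial is
  det(x·I − A) = x^3 - 12*x^2 + 48*x - 64 = (x - 4)^3

Eigenvalues and multiplicities (the geometric multiplicity of λ is n − rank(A − λI), which equals the number of Jordan blocks for λ):
  λ = 4: algebraic multiplicity = 3, geometric multiplicity = 2

Determining the block sizes for each eigenvalue:
  λ = 4: 2 blocks summing to 3 forces exactly one block of size 2 and the rest size 1 → block sizes [2, 1]

Assembling the blocks gives a Jordan form
J =
  [4, 1, 0]
  [0, 4, 0]
  [0, 0, 4]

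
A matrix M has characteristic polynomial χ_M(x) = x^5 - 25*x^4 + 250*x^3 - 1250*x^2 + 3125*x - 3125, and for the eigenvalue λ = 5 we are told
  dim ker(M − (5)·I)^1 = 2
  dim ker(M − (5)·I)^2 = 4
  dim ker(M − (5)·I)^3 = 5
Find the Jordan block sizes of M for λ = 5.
Block sizes for λ = 5: [3, 2]

From the dimensions of kernels of powers, the number of Jordan blocks of size at least j is d_j − d_{j−1} where d_j = dim ker(N^j) (with d_0 = 0). Computing the differences gives [2, 2, 1].
The number of blocks of size exactly k is (#blocks of size ≥ k) − (#blocks of size ≥ k + 1), so the partition is: 1 block(s) of size 2, 1 block(s) of size 3.
In nonincreasing order the block sizes are [3, 2].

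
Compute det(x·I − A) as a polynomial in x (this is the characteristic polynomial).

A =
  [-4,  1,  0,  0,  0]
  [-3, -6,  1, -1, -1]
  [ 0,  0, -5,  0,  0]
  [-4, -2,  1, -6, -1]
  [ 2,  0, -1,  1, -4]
x^5 + 25*x^4 + 250*x^3 + 1250*x^2 + 3125*x + 3125

Expanding det(x·I − A) (e.g. by cofactor expansion or by noting that A is similar to its Jordan form J, which has the same characteristic polynomial as A) gives
  χ_A(x) = x^5 + 25*x^4 + 250*x^3 + 1250*x^2 + 3125*x + 3125
which factors as (x + 5)^5. The eigenvalues (with algebraic multiplicities) are λ = -5 with multiplicity 5.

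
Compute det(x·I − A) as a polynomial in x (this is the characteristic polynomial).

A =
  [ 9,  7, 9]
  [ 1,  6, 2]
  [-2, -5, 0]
x^3 - 15*x^2 + 75*x - 125

Expanding det(x·I − A) (e.g. by cofactor expansion or by noting that A is similar to its Jordan form J, which has the same characteristic polynomial as A) gives
  χ_A(x) = x^3 - 15*x^2 + 75*x - 125
which factors as (x - 5)^3. The eigenvalues (with algebraic multiplicities) are λ = 5 with multiplicity 3.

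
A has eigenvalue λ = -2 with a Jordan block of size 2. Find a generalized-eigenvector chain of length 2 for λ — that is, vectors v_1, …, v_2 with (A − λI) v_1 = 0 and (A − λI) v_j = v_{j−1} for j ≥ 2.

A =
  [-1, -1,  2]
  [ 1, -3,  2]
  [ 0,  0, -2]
A Jordan chain for λ = -2 of length 2:
v_1 = (1, 1, 0)ᵀ
v_2 = (1, 0, 0)ᵀ

Let N = A − (-2)·I. We want v_2 with N^2 v_2 = 0 but N^1 v_2 ≠ 0; then v_{j-1} := N · v_j for j = 2, …, 2.

Pick v_2 = (1, 0, 0)ᵀ.
Then v_1 = N · v_2 = (1, 1, 0)ᵀ.

Sanity check: (A − (-2)·I) v_1 = (0, 0, 0)ᵀ = 0. ✓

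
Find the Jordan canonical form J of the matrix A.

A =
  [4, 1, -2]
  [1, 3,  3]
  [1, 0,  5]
J_3(4)

The characteristic polynomial is
  det(x·I − A) = x^3 - 12*x^2 + 48*x - 64 = (x - 4)^3

Eigenvalues and multiplicities (the geometric multiplicity of λ is n − rank(A − λI), which equals the number of Jordan blocks for λ):
  λ = 4: algebraic multiplicity = 3, geometric multiplicity = 1

Determining the block sizes for each eigenvalue:
  λ = 4: one block (gm = 1), so the single block has size am = 3 → block sizes [3]

Assembling the blocks gives a Jordan form
J =
  [4, 1, 0]
  [0, 4, 1]
  [0, 0, 4]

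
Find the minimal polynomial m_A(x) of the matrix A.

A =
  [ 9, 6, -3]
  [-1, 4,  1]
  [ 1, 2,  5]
x^2 - 12*x + 36

The characteristic polynomial is χ_A(x) = (x - 6)^3, so the eigenvalues are known. The minimal polynomial is
  m_A(x) = Π_λ (x − λ)^{k_λ}
where k_λ is the size of the *largest* Jordan block for λ (equivalently, the smallest k with (A − λI)^k v = 0 for every generalised eigenvector v of λ).

  λ = 6: largest Jordan block has size 2, contributing (x − 6)^2

So m_A(x) = (x - 6)^2 = x^2 - 12*x + 36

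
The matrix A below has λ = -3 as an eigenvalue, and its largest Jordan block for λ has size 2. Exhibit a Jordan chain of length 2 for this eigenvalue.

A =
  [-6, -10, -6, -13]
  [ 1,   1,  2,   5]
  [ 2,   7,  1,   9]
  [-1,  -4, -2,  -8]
A Jordan chain for λ = -3 of length 2:
v_1 = (-3, 1, 2, -1)ᵀ
v_2 = (1, 0, 0, 0)ᵀ

Let N = A − (-3)·I. We want v_2 with N^2 v_2 = 0 but N^1 v_2 ≠ 0; then v_{j-1} := N · v_j for j = 2, …, 2.

Pick v_2 = (1, 0, 0, 0)ᵀ.
Then v_1 = N · v_2 = (-3, 1, 2, -1)ᵀ.

Sanity check: (A − (-3)·I) v_1 = (0, 0, 0, 0)ᵀ = 0. ✓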